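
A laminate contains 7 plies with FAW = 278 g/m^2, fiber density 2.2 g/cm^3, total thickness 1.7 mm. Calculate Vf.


Vf = n * FAW / (rho_f * h * 1000) = 7 * 278 / (2.2 * 1.7 * 1000) = 0.5203

0.5203


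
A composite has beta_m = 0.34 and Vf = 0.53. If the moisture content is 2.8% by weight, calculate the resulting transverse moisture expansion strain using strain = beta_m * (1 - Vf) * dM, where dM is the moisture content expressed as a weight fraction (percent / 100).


dM = 2.8/100 = 0.028
strain = beta_m * (1-Vf) * dM = 0.34 * 0.47 * 0.028 = 0.0044744

0.0044744


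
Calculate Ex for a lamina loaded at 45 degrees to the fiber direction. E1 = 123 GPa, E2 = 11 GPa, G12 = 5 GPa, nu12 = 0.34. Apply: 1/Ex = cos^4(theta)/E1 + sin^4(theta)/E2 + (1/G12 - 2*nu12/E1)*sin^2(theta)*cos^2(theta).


cos^4(45) = 0.25, sin^4(45) = 0.25, sin^2(45)*cos^2(45) = 0.25
1/G12 - 2*nu12/E1 = 1/5 - 2*0.34/123 = 0.194472 GPa^-1
1/Ex = 0.25/123 + 0.25/11 + 0.194472*0.25 = 0.0733777 GPa^-1
Ex = 13.63 GPa

13.63 GPa


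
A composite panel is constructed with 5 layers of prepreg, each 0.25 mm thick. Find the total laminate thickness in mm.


h = n * t_ply = 5 * 0.25 = 1.25 mm

1.25 mm


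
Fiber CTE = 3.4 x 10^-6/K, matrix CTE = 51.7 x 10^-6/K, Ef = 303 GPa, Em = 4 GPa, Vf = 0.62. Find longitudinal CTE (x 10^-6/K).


E1 = Ef*Vf + Em*(1-Vf) = 189.38
alpha_1 = (alpha_f*Ef*Vf + alpha_m*Em*(1-Vf))/E1 = 3.79 x 10^-6/K

3.79 x 10^-6/K


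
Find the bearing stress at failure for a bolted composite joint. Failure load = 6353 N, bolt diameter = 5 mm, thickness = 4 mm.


sigma_br = F/(d*h) = 6353/(5*4) = 317.7 MPa

317.7 MPa


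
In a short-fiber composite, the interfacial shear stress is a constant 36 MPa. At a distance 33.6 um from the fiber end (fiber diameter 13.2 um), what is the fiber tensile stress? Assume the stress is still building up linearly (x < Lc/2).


Force balance: sigma_f * (pi*d^2/4) = tau * (pi*d) * x  ->  sigma_f = 4 * tau * x / d
sigma_f = 4 * 36 * 33.6 / 13.2 = 366.5 MPa

366.5 MPa


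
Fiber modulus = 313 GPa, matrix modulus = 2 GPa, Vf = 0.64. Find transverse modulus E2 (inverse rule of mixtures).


1/E2 = Vf/Ef + (1-Vf)/Em = 0.64/313 + 0.36/2
E2 = 5.49 GPa

5.49 GPa


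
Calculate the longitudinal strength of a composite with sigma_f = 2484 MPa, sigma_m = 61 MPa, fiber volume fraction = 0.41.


sigma_1 = sigma_f*Vf + sigma_m*(1-Vf) = 2484*0.41 + 61*0.59 = 1054.4 MPa

1054.4 MPa


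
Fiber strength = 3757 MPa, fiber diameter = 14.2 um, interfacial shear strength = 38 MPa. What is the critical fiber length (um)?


Lc = sigma_f * d / (2 * tau_i) = 3757 * 14.2 / (2 * 38) = 702.0 um

702.0 um


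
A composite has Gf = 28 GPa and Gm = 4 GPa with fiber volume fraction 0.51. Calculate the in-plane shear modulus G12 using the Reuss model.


1/G12 = Vf/Gf + (1-Vf)/Gm = 0.51/28 + 0.49/4
G12 = 7.11 GPa

7.11 GPa


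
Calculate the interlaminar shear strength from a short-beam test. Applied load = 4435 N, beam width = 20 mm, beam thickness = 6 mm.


ILSS = 3F/(4bh) = 3*4435/(4*20*6) = 27.72 MPa

27.72 MPa


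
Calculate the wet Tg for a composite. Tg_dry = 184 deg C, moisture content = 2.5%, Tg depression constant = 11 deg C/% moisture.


Tg_wet = Tg_dry - k*moisture = 184 - 11*2.5 = 156.5 deg C

156.5 deg C


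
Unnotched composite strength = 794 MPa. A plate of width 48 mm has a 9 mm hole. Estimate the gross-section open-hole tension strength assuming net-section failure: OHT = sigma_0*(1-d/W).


OHT = sigma_0*(1-d/W) = 794*(1-9/48) = 645.1 MPa

645.1 MPa


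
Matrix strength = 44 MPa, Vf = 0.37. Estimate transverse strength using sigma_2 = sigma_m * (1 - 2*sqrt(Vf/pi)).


factor = 1 - 2*sqrt(0.37/pi) = 0.3136
sigma_2 = 44 * 0.3136 = 13.8 MPa

13.8 MPa


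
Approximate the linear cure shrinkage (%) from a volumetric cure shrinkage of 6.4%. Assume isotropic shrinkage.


Linear shrinkage ≈ vol_shrink/3 = 6.4/3 = 2.133%

2.133%


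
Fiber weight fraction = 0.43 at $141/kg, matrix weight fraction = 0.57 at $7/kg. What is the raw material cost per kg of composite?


Cost = cost_f*Wf + cost_m*Wm = 141*0.43 + 7*0.57 = $64.62/kg

$64.62/kg


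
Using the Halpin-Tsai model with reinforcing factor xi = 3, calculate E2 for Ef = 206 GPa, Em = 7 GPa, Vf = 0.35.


eta = (Ef/Em - 1)/(Ef/Em + xi) = (29.4286 - 1)/(29.4286 + 3) = 0.8767
E2 = Em*(1+xi*eta*Vf)/(1-eta*Vf) = 19.39 GPa

19.39 GPa


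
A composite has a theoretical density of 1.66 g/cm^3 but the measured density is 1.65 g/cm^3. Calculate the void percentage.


Void% = (rho_theo - rho_actual)/rho_theo * 100 = (1.66 - 1.65)/1.66 * 100 = 0.6%

0.6%


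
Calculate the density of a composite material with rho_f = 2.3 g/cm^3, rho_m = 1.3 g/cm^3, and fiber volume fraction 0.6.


rho_c = rho_f*Vf + rho_m*(1-Vf) = 2.3*0.6 + 1.3*0.4 = 1.9 g/cm^3

1.9 g/cm^3


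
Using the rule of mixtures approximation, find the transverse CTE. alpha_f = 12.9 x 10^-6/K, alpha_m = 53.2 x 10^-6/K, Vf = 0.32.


alpha_2 = alpha_f*Vf + alpha_m*(1-Vf) = 12.9*0.32 + 53.2*0.68 = 40.3 x 10^-6/K

40.3 x 10^-6/K


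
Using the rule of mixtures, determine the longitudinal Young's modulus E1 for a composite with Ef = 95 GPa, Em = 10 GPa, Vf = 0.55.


E1 = Ef*Vf + Em*(1-Vf) = 95*0.55 + 10*0.45 = 56.75 GPa

56.75 GPa


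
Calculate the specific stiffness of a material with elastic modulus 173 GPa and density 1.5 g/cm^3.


Specific stiffness = E/rho = 173/1.5 = 115.3 GPa/(g/cm^3)

115.3 GPa/(g/cm^3)


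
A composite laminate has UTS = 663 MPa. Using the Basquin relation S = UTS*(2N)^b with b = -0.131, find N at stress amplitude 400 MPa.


N = 0.5 * (S/UTS)^(1/b) = 0.5 * (400/663)^(1/-0.131) = 23.6694 cycles

23.6694 cycles


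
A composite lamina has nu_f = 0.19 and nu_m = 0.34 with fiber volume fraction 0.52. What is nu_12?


nu_12 = nu_f*Vf + nu_m*(1-Vf) = 0.19*0.52 + 0.34*0.48 = 0.262

0.262


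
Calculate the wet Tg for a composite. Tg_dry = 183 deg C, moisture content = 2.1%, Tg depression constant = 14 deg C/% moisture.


Tg_wet = Tg_dry - k*moisture = 183 - 14*2.1 = 153.6 deg C

153.6 deg C


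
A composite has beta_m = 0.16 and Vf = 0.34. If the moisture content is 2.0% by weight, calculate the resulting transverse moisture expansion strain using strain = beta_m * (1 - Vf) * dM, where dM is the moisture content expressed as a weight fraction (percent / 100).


dM = 2.0/100 = 0.02
strain = beta_m * (1-Vf) * dM = 0.16 * 0.66 * 0.02 = 0.002112

0.002112


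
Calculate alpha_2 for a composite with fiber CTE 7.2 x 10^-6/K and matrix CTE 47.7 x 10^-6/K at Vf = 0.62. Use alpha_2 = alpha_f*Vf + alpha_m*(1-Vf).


alpha_2 = alpha_f*Vf + alpha_m*(1-Vf) = 7.2*0.62 + 47.7*0.38 = 22.6 x 10^-6/K

22.6 x 10^-6/K


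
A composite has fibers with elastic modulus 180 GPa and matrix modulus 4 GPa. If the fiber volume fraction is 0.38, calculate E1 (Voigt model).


E1 = Ef*Vf + Em*(1-Vf) = 180*0.38 + 4*0.62 = 70.88 GPa

70.88 GPa


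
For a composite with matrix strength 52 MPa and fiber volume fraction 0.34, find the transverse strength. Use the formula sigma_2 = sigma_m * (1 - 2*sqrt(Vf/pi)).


factor = 1 - 2*sqrt(0.34/pi) = 0.342
sigma_2 = 52 * 0.342 = 17.79 MPa

17.79 MPa


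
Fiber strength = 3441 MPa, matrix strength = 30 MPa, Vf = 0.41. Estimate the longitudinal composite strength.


sigma_1 = sigma_f*Vf + sigma_m*(1-Vf) = 3441*0.41 + 30*0.59 = 1428.5 MPa

1428.5 MPa


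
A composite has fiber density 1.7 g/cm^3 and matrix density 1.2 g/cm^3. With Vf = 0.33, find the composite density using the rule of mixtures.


rho_c = rho_f*Vf + rho_m*(1-Vf) = 1.7*0.33 + 1.2*0.67 = 1.365 g/cm^3

1.365 g/cm^3


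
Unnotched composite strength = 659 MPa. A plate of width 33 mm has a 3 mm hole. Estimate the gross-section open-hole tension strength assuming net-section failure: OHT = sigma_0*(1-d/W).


OHT = sigma_0*(1-d/W) = 659*(1-3/33) = 599.1 MPa

599.1 MPa


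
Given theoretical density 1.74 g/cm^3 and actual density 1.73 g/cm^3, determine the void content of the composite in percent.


Void% = (rho_theo - rho_actual)/rho_theo * 100 = (1.74 - 1.73)/1.74 * 100 = 0.57%

0.57%


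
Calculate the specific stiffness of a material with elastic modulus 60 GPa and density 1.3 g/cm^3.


Specific stiffness = E/rho = 60/1.3 = 46.2 GPa/(g/cm^3)

46.2 GPa/(g/cm^3)


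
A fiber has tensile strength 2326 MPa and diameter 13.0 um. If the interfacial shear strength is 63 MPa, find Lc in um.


Lc = sigma_f * d / (2 * tau_i) = 2326 * 13.0 / (2 * 63) = 240.0 um

240.0 um


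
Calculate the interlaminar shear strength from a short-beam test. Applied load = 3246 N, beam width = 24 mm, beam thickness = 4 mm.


ILSS = 3F/(4bh) = 3*3246/(4*24*4) = 25.36 MPa

25.36 MPa


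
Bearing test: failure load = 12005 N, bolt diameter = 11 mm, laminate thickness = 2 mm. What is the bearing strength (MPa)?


sigma_br = F/(d*h) = 12005/(11*2) = 545.7 MPa

545.7 MPa


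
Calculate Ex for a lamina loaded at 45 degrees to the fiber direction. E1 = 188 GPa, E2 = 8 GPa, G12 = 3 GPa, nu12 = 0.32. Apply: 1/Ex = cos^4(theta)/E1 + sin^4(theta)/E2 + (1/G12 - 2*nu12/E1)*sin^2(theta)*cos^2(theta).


cos^4(45) = 0.25, sin^4(45) = 0.25, sin^2(45)*cos^2(45) = 0.25
1/G12 - 2*nu12/E1 = 1/3 - 2*0.32/188 = 0.329929 GPa^-1
1/Ex = 0.25/188 + 0.25/8 + 0.329929*0.25 = 0.1150621 GPa^-1
Ex = 8.69 GPa

8.69 GPa


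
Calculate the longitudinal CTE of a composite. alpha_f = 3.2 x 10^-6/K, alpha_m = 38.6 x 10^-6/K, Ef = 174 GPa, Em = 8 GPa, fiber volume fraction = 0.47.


E1 = Ef*Vf + Em*(1-Vf) = 86.02
alpha_1 = (alpha_f*Ef*Vf + alpha_m*Em*(1-Vf))/E1 = 4.94 x 10^-6/K

4.94 x 10^-6/K


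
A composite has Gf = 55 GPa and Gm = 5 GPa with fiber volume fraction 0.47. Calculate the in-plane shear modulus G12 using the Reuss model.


1/G12 = Vf/Gf + (1-Vf)/Gm = 0.47/55 + 0.53/5
G12 = 8.73 GPa

8.73 GPa


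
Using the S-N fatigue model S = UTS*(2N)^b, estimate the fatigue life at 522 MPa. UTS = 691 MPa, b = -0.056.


N = 0.5 * (S/UTS)^(1/b) = 0.5 * (522/691)^(1/-0.056) = 74.8350 cycles

74.8350 cycles


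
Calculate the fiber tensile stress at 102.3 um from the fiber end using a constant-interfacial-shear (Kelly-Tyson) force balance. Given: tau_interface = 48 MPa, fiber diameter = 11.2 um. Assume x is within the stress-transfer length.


Force balance: sigma_f * (pi*d^2/4) = tau * (pi*d) * x  ->  sigma_f = 4 * tau * x / d
sigma_f = 4 * 48 * 102.3 / 11.2 = 1753.7 MPa

1753.7 MPa


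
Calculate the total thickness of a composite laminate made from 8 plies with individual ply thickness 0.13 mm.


h = n * t_ply = 8 * 0.13 = 1.04 mm

1.04 mm


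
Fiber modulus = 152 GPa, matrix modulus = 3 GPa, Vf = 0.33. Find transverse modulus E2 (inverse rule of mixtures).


1/E2 = Vf/Ef + (1-Vf)/Em = 0.33/152 + 0.67/3
E2 = 4.43 GPa

4.43 GPa


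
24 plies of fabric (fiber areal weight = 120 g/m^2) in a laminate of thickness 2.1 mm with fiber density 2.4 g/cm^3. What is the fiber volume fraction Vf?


Vf = n * FAW / (rho_f * h * 1000) = 24 * 120 / (2.4 * 2.1 * 1000) = 0.5714

0.5714


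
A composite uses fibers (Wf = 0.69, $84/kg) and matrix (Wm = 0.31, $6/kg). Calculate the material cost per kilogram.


Cost = cost_f*Wf + cost_m*Wm = 84*0.69 + 6*0.31 = $59.82/kg

$59.82/kg


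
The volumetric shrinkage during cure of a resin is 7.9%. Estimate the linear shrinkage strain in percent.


Linear shrinkage ≈ vol_shrink/3 = 7.9/3 = 2.633%

2.633%


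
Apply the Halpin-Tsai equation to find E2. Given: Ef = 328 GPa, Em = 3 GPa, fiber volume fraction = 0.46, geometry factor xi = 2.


eta = (Ef/Em - 1)/(Ef/Em + xi) = (109.3333 - 1)/(109.3333 + 2) = 0.9731
E2 = Em*(1+xi*eta*Vf)/(1-eta*Vf) = 10.29 GPa

10.29 GPa


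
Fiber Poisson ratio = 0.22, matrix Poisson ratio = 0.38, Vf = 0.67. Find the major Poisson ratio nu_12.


nu_12 = nu_f*Vf + nu_m*(1-Vf) = 0.22*0.67 + 0.38*0.33 = 0.2728

0.2728


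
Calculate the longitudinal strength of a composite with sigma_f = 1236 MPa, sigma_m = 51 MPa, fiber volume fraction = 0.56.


sigma_1 = sigma_f*Vf + sigma_m*(1-Vf) = 1236*0.56 + 51*0.44 = 714.6 MPa

714.6 MPa


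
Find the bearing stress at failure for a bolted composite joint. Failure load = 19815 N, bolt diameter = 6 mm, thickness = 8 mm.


sigma_br = F/(d*h) = 19815/(6*8) = 412.8 MPa

412.8 MPa


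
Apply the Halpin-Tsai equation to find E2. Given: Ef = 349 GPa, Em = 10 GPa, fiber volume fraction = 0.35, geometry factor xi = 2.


eta = (Ef/Em - 1)/(Ef/Em + xi) = (34.9 - 1)/(34.9 + 2) = 0.9187
E2 = Em*(1+xi*eta*Vf)/(1-eta*Vf) = 24.22 GPa

24.22 GPa


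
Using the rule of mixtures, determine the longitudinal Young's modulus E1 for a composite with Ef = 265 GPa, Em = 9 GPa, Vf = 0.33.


E1 = Ef*Vf + Em*(1-Vf) = 265*0.33 + 9*0.67 = 93.48 GPa

93.48 GPa


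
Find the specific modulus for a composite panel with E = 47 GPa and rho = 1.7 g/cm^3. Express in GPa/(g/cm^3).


Specific stiffness = E/rho = 47/1.7 = 27.6 GPa/(g/cm^3)

27.6 GPa/(g/cm^3)


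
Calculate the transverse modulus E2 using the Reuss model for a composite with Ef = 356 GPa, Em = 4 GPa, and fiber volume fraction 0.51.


1/E2 = Vf/Ef + (1-Vf)/Em = 0.51/356 + 0.49/4
E2 = 8.07 GPa

8.07 GPa


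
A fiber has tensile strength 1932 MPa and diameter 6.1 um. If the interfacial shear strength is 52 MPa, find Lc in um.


Lc = sigma_f * d / (2 * tau_i) = 1932 * 6.1 / (2 * 52) = 113.3 um

113.3 um


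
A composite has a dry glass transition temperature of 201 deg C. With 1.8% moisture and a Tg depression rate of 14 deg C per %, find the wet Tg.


Tg_wet = Tg_dry - k*moisture = 201 - 14*1.8 = 175.8 deg C

175.8 deg C


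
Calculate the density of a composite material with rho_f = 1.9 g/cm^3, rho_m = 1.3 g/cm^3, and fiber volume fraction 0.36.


rho_c = rho_f*Vf + rho_m*(1-Vf) = 1.9*0.36 + 1.3*0.64 = 1.516 g/cm^3

1.516 g/cm^3


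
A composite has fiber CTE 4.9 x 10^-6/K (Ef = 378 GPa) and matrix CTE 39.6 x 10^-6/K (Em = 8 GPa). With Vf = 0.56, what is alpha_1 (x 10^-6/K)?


E1 = Ef*Vf + Em*(1-Vf) = 215.2
alpha_1 = (alpha_f*Ef*Vf + alpha_m*Em*(1-Vf))/E1 = 5.47 x 10^-6/K

5.47 x 10^-6/K


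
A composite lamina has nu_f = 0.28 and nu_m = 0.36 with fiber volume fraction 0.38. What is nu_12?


nu_12 = nu_f*Vf + nu_m*(1-Vf) = 0.28*0.38 + 0.36*0.62 = 0.3296

0.3296


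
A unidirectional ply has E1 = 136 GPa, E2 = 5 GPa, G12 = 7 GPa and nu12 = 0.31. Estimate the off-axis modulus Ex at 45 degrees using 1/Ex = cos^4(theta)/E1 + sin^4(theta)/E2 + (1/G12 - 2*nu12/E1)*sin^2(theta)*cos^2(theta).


cos^4(45) = 0.25, sin^4(45) = 0.25, sin^2(45)*cos^2(45) = 0.25
1/G12 - 2*nu12/E1 = 1/7 - 2*0.31/136 = 0.138298 GPa^-1
1/Ex = 0.25/136 + 0.25/5 + 0.138298*0.25 = 0.0864128 GPa^-1
Ex = 11.57 GPa

11.57 GPa


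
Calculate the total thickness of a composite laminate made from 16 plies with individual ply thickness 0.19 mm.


h = n * t_ply = 16 * 0.19 = 3.04 mm

3.04 mm


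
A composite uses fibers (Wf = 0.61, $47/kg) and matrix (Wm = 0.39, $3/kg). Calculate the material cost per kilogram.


Cost = cost_f*Wf + cost_m*Wm = 47*0.61 + 3*0.39 = $29.84/kg

$29.84/kg


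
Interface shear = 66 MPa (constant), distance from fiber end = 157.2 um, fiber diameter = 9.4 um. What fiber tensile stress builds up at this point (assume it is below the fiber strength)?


Force balance: sigma_f * (pi*d^2/4) = tau * (pi*d) * x  ->  sigma_f = 4 * tau * x / d
sigma_f = 4 * 66 * 157.2 / 9.4 = 4415.0 MPa

4415.0 MPa


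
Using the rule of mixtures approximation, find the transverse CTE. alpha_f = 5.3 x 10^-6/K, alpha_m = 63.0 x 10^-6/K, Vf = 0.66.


alpha_2 = alpha_f*Vf + alpha_m*(1-Vf) = 5.3*0.66 + 63.0*0.34 = 24.9 x 10^-6/K

24.9 x 10^-6/K


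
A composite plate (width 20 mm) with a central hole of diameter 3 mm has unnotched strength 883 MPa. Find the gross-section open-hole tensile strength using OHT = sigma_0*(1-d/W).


OHT = sigma_0*(1-d/W) = 883*(1-3/20) = 750.6 MPa

750.6 MPa


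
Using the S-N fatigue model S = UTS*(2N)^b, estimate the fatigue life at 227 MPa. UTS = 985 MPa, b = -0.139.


N = 0.5 * (S/UTS)^(1/b) = 0.5 * (227/985)^(1/-0.139) = 19259.9938 cycles

19259.9938 cycles


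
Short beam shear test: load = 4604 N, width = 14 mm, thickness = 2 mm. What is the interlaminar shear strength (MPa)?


ILSS = 3F/(4bh) = 3*4604/(4*14*2) = 123.32 MPa

123.32 MPa


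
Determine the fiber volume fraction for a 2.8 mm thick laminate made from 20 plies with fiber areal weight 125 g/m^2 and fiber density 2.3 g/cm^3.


Vf = n * FAW / (rho_f * h * 1000) = 20 * 125 / (2.3 * 2.8 * 1000) = 0.3882

0.3882


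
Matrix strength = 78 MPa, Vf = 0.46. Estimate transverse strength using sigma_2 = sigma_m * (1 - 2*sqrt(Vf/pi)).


factor = 1 - 2*sqrt(0.46/pi) = 0.2347
sigma_2 = 78 * 0.2347 = 18.31 MPa

18.31 MPa


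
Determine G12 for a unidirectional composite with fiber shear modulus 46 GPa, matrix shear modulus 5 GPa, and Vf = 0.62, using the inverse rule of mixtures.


1/G12 = Vf/Gf + (1-Vf)/Gm = 0.62/46 + 0.38/5
G12 = 11.18 GPa

11.18 GPa


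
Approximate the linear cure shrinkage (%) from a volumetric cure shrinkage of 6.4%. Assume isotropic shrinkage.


Linear shrinkage ≈ vol_shrink/3 = 6.4/3 = 2.133%

2.133%


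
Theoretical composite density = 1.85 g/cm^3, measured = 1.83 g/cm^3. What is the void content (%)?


Void% = (rho_theo - rho_actual)/rho_theo * 100 = (1.85 - 1.83)/1.85 * 100 = 1.08%

1.08%


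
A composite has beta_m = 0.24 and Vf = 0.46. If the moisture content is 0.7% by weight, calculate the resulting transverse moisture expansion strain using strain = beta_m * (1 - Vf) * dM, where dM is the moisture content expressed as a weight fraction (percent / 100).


dM = 0.7/100 = 0.007
strain = beta_m * (1-Vf) * dM = 0.24 * 0.54 * 0.007 = 0.0009072

0.0009072


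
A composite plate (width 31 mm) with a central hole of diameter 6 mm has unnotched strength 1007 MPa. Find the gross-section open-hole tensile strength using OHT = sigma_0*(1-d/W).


OHT = sigma_0*(1-d/W) = 1007*(1-6/31) = 812.1 MPa

812.1 MPa


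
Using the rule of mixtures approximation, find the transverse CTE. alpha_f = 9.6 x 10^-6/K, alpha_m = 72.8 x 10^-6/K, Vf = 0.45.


alpha_2 = alpha_f*Vf + alpha_m*(1-Vf) = 9.6*0.45 + 72.8*0.55 = 44.4 x 10^-6/K

44.4 x 10^-6/K


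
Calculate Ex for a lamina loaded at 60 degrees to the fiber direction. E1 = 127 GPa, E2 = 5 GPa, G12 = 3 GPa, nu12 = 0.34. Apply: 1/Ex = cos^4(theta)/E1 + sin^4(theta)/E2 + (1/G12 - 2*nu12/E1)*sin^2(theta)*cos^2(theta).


cos^4(60) = 0.0625, sin^4(60) = 0.5625, sin^2(60)*cos^2(60) = 0.1875
1/G12 - 2*nu12/E1 = 1/3 - 2*0.34/127 = 0.327979 GPa^-1
1/Ex = 0.0625/127 + 0.5625/5 + 0.327979*0.1875 = 0.1744882 GPa^-1
Ex = 5.73 GPa

5.73 GPa


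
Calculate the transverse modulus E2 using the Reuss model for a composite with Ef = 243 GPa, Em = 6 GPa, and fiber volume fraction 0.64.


1/E2 = Vf/Ef + (1-Vf)/Em = 0.64/243 + 0.36/6
E2 = 15.97 GPa

15.97 GPa


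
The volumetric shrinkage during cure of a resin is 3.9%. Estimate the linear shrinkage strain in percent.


Linear shrinkage ≈ vol_shrink/3 = 3.9/3 = 1.3%

1.3%


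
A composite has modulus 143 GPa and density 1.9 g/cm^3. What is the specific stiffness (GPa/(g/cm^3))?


Specific stiffness = E/rho = 143/1.9 = 75.3 GPa/(g/cm^3)

75.3 GPa/(g/cm^3)


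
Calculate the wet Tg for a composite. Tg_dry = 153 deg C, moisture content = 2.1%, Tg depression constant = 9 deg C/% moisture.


Tg_wet = Tg_dry - k*moisture = 153 - 9*2.1 = 134.1 deg C

134.1 deg C


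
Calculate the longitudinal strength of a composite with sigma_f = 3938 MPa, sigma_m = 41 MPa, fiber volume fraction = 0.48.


sigma_1 = sigma_f*Vf + sigma_m*(1-Vf) = 3938*0.48 + 41*0.52 = 1911.6 MPa

1911.6 MPa


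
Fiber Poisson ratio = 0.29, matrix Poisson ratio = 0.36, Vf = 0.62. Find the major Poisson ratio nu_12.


nu_12 = nu_f*Vf + nu_m*(1-Vf) = 0.29*0.62 + 0.36*0.38 = 0.3166

0.3166


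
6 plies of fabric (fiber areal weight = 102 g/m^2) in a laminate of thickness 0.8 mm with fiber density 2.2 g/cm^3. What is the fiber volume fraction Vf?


Vf = n * FAW / (rho_f * h * 1000) = 6 * 102 / (2.2 * 0.8 * 1000) = 0.3477

0.3477


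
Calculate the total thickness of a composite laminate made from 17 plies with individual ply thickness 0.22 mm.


h = n * t_ply = 17 * 0.22 = 3.74 mm

3.74 mm


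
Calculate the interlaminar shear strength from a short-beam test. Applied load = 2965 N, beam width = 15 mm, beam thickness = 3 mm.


ILSS = 3F/(4bh) = 3*2965/(4*15*3) = 49.42 MPa

49.42 MPa


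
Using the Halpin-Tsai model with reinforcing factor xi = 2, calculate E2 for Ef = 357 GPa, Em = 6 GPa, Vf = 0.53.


eta = (Ef/Em - 1)/(Ef/Em + xi) = (59.5 - 1)/(59.5 + 2) = 0.9512
E2 = Em*(1+xi*eta*Vf)/(1-eta*Vf) = 24.3 GPa

24.3 GPa


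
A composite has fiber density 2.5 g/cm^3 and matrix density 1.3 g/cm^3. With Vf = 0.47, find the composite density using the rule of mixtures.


rho_c = rho_f*Vf + rho_m*(1-Vf) = 2.5*0.47 + 1.3*0.53 = 1.864 g/cm^3

1.864 g/cm^3


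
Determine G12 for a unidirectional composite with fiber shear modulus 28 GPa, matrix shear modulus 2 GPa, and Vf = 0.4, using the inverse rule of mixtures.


1/G12 = Vf/Gf + (1-Vf)/Gm = 0.4/28 + 0.6/2
G12 = 3.18 GPa

3.18 GPa


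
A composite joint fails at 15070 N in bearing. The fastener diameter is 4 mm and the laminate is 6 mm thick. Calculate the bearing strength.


sigma_br = F/(d*h) = 15070/(4*6) = 627.9 MPa

627.9 MPa


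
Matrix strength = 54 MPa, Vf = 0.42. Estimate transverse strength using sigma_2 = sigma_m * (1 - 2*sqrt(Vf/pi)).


factor = 1 - 2*sqrt(0.42/pi) = 0.2687
sigma_2 = 54 * 0.2687 = 14.51 MPa

14.51 MPa


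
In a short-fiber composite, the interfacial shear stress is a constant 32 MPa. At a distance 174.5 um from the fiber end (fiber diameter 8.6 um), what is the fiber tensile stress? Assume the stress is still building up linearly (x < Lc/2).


Force balance: sigma_f * (pi*d^2/4) = tau * (pi*d) * x  ->  sigma_f = 4 * tau * x / d
sigma_f = 4 * 32 * 174.5 / 8.6 = 2597.2 MPa

2597.2 MPa


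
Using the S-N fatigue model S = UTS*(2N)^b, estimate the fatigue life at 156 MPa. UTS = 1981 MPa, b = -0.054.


N = 0.5 * (S/UTS)^(1/b) = 0.5 * (156/1981)^(1/-0.054) = 1.3771e+20 cycles

1.3771e+20 cycles


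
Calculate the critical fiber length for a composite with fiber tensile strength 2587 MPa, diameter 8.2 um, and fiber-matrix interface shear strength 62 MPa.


Lc = sigma_f * d / (2 * tau_i) = 2587 * 8.2 / (2 * 62) = 171.1 um

171.1 um


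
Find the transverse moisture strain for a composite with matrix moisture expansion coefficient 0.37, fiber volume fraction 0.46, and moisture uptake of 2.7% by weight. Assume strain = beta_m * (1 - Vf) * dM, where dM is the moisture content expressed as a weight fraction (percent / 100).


dM = 2.7/100 = 0.027
strain = beta_m * (1-Vf) * dM = 0.37 * 0.54 * 0.027 = 0.0053946

0.0053946


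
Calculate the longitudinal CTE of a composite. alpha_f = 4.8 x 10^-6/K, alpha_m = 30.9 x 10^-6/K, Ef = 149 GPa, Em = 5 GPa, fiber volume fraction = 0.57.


E1 = Ef*Vf + Em*(1-Vf) = 87.08
alpha_1 = (alpha_f*Ef*Vf + alpha_m*Em*(1-Vf))/E1 = 5.44 x 10^-6/K

5.44 x 10^-6/K


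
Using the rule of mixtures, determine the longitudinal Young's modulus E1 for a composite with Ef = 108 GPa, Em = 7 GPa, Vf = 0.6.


E1 = Ef*Vf + Em*(1-Vf) = 108*0.6 + 7*0.4 = 67.6 GPa

67.6 GPa


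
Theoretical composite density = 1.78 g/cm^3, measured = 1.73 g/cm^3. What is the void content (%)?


Void% = (rho_theo - rho_actual)/rho_theo * 100 = (1.78 - 1.73)/1.78 * 100 = 2.81%

2.81%


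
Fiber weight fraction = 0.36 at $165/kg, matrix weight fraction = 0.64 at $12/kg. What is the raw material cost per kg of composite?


Cost = cost_f*Wf + cost_m*Wm = 165*0.36 + 12*0.64 = $67.08/kg

$67.08/kg


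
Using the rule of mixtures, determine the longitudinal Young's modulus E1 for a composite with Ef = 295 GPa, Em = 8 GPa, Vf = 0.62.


E1 = Ef*Vf + Em*(1-Vf) = 295*0.62 + 8*0.38 = 185.94 GPa

185.94 GPa


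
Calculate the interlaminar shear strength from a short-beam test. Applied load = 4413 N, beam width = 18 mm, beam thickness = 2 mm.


ILSS = 3F/(4bh) = 3*4413/(4*18*2) = 91.94 MPa

91.94 MPa


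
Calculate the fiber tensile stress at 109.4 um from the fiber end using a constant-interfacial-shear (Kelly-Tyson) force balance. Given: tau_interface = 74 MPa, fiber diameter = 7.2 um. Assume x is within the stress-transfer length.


Force balance: sigma_f * (pi*d^2/4) = tau * (pi*d) * x  ->  sigma_f = 4 * tau * x / d
sigma_f = 4 * 74 * 109.4 / 7.2 = 4497.6 MPa

4497.6 MPa


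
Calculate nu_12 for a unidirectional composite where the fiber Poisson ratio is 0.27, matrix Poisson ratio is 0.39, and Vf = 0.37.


nu_12 = nu_f*Vf + nu_m*(1-Vf) = 0.27*0.37 + 0.39*0.63 = 0.3456

0.3456


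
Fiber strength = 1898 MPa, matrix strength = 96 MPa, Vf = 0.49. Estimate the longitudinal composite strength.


sigma_1 = sigma_f*Vf + sigma_m*(1-Vf) = 1898*0.49 + 96*0.51 = 979.0 MPa

979.0 MPa


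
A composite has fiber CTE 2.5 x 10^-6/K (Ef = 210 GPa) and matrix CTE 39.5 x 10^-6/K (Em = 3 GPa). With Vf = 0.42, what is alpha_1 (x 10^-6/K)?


E1 = Ef*Vf + Em*(1-Vf) = 89.94
alpha_1 = (alpha_f*Ef*Vf + alpha_m*Em*(1-Vf))/E1 = 3.22 x 10^-6/K

3.22 x 10^-6/K


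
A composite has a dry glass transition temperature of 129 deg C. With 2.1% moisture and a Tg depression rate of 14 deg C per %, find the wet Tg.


Tg_wet = Tg_dry - k*moisture = 129 - 14*2.1 = 99.6 deg C

99.6 deg C


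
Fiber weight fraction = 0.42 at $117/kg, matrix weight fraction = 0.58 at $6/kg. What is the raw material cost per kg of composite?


Cost = cost_f*Wf + cost_m*Wm = 117*0.42 + 6*0.58 = $52.62/kg

$52.62/kg


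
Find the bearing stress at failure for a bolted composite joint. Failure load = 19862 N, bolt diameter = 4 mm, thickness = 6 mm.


sigma_br = F/(d*h) = 19862/(4*6) = 827.6 MPa

827.6 MPa


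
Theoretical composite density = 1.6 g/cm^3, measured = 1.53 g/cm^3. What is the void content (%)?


Void% = (rho_theo - rho_actual)/rho_theo * 100 = (1.6 - 1.53)/1.6 * 100 = 4.38%

4.38%


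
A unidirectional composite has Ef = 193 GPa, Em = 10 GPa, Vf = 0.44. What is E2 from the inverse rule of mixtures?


1/E2 = Vf/Ef + (1-Vf)/Em = 0.44/193 + 0.56/10
E2 = 17.16 GPa

17.16 GPa


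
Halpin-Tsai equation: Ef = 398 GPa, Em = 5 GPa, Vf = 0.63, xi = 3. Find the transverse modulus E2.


eta = (Ef/Em - 1)/(Ef/Em + xi) = (79.6 - 1)/(79.6 + 3) = 0.9516
E2 = Em*(1+xi*eta*Vf)/(1-eta*Vf) = 34.94 GPa

34.94 GPa


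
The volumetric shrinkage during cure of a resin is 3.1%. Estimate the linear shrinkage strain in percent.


Linear shrinkage ≈ vol_shrink/3 = 3.1/3 = 1.033%

1.033%


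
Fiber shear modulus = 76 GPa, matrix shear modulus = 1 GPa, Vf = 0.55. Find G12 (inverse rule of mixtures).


1/G12 = Vf/Gf + (1-Vf)/Gm = 0.55/76 + 0.45/1
G12 = 2.19 GPa

2.19 GPa


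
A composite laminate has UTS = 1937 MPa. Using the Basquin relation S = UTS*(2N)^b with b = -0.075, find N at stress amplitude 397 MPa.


N = 0.5 * (S/UTS)^(1/b) = 0.5 * (397/1937)^(1/-0.075) = 7.5305e+08 cycles

7.5305e+08 cycles


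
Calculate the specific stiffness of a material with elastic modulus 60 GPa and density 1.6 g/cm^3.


Specific stiffness = E/rho = 60/1.6 = 37.5 GPa/(g/cm^3)

37.5 GPa/(g/cm^3)


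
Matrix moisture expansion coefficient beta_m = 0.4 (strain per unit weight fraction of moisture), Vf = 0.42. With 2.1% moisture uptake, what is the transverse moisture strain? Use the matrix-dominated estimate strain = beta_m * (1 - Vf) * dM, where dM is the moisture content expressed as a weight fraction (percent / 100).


dM = 2.1/100 = 0.021
strain = beta_m * (1-Vf) * dM = 0.4 * 0.58 * 0.021 = 0.004872

0.004872


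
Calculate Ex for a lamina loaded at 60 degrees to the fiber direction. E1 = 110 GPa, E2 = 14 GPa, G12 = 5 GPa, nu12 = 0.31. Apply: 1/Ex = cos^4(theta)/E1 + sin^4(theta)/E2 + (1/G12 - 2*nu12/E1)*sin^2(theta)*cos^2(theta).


cos^4(60) = 0.0625, sin^4(60) = 0.5625, sin^2(60)*cos^2(60) = 0.1875
1/G12 - 2*nu12/E1 = 1/5 - 2*0.31/110 = 0.194364 GPa^-1
1/Ex = 0.0625/110 + 0.5625/14 + 0.194364*0.1875 = 0.0771899 GPa^-1
Ex = 12.96 GPa

12.96 GPa


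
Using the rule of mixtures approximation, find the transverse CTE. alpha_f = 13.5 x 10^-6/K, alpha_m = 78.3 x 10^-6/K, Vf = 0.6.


alpha_2 = alpha_f*Vf + alpha_m*(1-Vf) = 13.5*0.6 + 78.3*0.4 = 39.4 x 10^-6/K

39.4 x 10^-6/K


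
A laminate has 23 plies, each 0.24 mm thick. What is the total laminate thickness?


h = n * t_ply = 23 * 0.24 = 5.52 mm

5.52 mm


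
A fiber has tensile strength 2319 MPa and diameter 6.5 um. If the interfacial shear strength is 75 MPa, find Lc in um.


Lc = sigma_f * d / (2 * tau_i) = 2319 * 6.5 / (2 * 75) = 100.5 um

100.5 um


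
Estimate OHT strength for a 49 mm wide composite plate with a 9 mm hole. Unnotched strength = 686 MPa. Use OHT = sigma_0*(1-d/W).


OHT = sigma_0*(1-d/W) = 686*(1-9/49) = 560.0 MPa

560.0 MPa


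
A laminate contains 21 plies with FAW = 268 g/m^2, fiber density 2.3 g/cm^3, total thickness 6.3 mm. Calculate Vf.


Vf = n * FAW / (rho_f * h * 1000) = 21 * 268 / (2.3 * 6.3 * 1000) = 0.3884

0.3884


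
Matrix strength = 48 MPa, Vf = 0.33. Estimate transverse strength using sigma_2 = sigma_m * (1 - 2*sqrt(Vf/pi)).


factor = 1 - 2*sqrt(0.33/pi) = 0.3518
sigma_2 = 48 * 0.3518 = 16.89 MPa

16.89 MPa


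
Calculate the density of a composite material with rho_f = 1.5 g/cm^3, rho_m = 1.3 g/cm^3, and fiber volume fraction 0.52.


rho_c = rho_f*Vf + rho_m*(1-Vf) = 1.5*0.52 + 1.3*0.48 = 1.404 g/cm^3

1.404 g/cm^3


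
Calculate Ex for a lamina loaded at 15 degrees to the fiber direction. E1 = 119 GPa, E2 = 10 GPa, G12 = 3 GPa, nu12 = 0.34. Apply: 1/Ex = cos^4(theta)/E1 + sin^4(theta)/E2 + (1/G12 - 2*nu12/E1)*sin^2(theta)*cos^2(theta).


cos^4(15) = 0.870513, sin^4(15) = 0.004487, sin^2(15)*cos^2(15) = 0.0625
1/G12 - 2*nu12/E1 = 1/3 - 2*0.34/119 = 0.327619 GPa^-1
1/Ex = 0.870513/119 + 0.004487/10 + 0.327619*0.0625 = 0.0282402 GPa^-1
Ex = 35.41 GPa

35.41 GPa


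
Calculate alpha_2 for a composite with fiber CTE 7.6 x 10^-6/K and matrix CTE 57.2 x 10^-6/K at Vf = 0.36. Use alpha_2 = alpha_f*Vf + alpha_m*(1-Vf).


alpha_2 = alpha_f*Vf + alpha_m*(1-Vf) = 7.6*0.36 + 57.2*0.64 = 39.3 x 10^-6/K

39.3 x 10^-6/K


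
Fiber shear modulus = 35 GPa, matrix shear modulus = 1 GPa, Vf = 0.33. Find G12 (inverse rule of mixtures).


1/G12 = Vf/Gf + (1-Vf)/Gm = 0.33/35 + 0.67/1
G12 = 1.47 GPa

1.47 GPa


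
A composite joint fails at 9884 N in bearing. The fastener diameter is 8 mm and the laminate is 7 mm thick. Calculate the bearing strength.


sigma_br = F/(d*h) = 9884/(8*7) = 176.5 MPa

176.5 MPa


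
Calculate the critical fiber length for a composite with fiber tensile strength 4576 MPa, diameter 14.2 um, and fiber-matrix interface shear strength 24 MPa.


Lc = sigma_f * d / (2 * tau_i) = 4576 * 14.2 / (2 * 24) = 1353.7 um

1353.7 um


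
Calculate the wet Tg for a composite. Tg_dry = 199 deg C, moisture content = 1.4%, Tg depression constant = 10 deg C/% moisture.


Tg_wet = Tg_dry - k*moisture = 199 - 10*1.4 = 185.0 deg C

185.0 deg C


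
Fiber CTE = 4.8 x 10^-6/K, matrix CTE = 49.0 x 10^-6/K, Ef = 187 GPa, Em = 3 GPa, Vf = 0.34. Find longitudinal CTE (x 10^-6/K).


E1 = Ef*Vf + Em*(1-Vf) = 65.56
alpha_1 = (alpha_f*Ef*Vf + alpha_m*Em*(1-Vf))/E1 = 6.13 x 10^-6/K

6.13 x 10^-6/K


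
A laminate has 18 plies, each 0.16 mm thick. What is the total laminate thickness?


h = n * t_ply = 18 * 0.16 = 2.88 mm

2.88 mm


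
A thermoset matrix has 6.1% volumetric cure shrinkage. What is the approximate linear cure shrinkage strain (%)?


Linear shrinkage ≈ vol_shrink/3 = 6.1/3 = 2.033%

2.033%


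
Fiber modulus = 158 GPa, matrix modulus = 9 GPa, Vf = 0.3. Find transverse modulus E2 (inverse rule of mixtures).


1/E2 = Vf/Ef + (1-Vf)/Em = 0.3/158 + 0.7/9
E2 = 12.55 GPa

12.55 GPa


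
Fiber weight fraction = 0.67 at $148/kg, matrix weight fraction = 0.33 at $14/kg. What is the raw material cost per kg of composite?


Cost = cost_f*Wf + cost_m*Wm = 148*0.67 + 14*0.33 = $103.78/kg

$103.78/kg


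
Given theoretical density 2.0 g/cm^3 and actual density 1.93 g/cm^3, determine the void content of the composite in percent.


Void% = (rho_theo - rho_actual)/rho_theo * 100 = (2.0 - 1.93)/2.0 * 100 = 3.5%

3.5%


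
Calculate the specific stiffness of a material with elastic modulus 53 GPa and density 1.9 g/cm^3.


Specific stiffness = E/rho = 53/1.9 = 27.9 GPa/(g/cm^3)

27.9 GPa/(g/cm^3)


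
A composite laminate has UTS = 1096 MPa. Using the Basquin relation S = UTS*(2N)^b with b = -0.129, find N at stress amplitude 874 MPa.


N = 0.5 * (S/UTS)^(1/b) = 0.5 * (874/1096)^(1/-0.129) = 2.8905 cycles

2.8905 cycles


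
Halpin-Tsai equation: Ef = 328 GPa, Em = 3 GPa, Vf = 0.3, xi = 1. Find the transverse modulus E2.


eta = (Ef/Em - 1)/(Ef/Em + xi) = (109.3333 - 1)/(109.3333 + 1) = 0.9819
E2 = Em*(1+xi*eta*Vf)/(1-eta*Vf) = 5.51 GPa

5.51 GPa


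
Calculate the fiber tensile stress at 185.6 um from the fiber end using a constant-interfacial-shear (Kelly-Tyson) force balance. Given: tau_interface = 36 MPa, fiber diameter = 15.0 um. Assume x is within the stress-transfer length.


Force balance: sigma_f * (pi*d^2/4) = tau * (pi*d) * x  ->  sigma_f = 4 * tau * x / d
sigma_f = 4 * 36 * 185.6 / 15.0 = 1781.8 MPa

1781.8 MPa


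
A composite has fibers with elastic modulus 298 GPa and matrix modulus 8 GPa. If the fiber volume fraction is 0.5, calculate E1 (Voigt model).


E1 = Ef*Vf + Em*(1-Vf) = 298*0.5 + 8*0.5 = 153.0 GPa

153.0 GPa


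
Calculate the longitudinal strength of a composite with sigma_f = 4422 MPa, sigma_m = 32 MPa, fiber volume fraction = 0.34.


sigma_1 = sigma_f*Vf + sigma_m*(1-Vf) = 4422*0.34 + 32*0.66 = 1524.6 MPa

1524.6 MPa


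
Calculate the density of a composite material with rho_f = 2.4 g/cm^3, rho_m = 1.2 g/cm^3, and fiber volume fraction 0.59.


rho_c = rho_f*Vf + rho_m*(1-Vf) = 2.4*0.59 + 1.2*0.41 = 1.908 g/cm^3

1.908 g/cm^3


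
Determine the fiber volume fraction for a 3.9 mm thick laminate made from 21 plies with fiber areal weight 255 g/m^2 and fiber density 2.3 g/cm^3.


Vf = n * FAW / (rho_f * h * 1000) = 21 * 255 / (2.3 * 3.9 * 1000) = 0.597

0.597


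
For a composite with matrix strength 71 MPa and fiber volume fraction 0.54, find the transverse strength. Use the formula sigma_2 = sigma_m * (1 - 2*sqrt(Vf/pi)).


factor = 1 - 2*sqrt(0.54/pi) = 0.1708
sigma_2 = 71 * 0.1708 = 12.13 MPa

12.13 MPa


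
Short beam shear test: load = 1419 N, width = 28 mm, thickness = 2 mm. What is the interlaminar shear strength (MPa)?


ILSS = 3F/(4bh) = 3*1419/(4*28*2) = 19.0 MPa

19.0 MPa


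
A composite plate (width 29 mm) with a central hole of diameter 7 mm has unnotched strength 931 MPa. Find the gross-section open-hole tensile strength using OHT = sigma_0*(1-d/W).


OHT = sigma_0*(1-d/W) = 931*(1-7/29) = 706.3 MPa

706.3 MPa


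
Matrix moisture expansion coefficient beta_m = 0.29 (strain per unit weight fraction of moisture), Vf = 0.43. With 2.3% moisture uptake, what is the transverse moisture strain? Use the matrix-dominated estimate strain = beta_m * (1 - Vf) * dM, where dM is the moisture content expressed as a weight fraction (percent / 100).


dM = 2.3/100 = 0.023
strain = beta_m * (1-Vf) * dM = 0.29 * 0.57 * 0.023 = 0.0038019

0.0038019


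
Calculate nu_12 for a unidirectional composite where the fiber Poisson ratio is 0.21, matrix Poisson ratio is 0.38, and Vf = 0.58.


nu_12 = nu_f*Vf + nu_m*(1-Vf) = 0.21*0.58 + 0.38*0.42 = 0.2814

0.2814


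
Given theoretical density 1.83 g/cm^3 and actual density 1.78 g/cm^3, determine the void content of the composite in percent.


Void% = (rho_theo - rho_actual)/rho_theo * 100 = (1.83 - 1.78)/1.83 * 100 = 2.73%

2.73%


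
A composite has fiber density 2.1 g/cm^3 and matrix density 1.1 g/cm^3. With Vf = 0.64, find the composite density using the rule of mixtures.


rho_c = rho_f*Vf + rho_m*(1-Vf) = 2.1*0.64 + 1.1*0.36 = 1.74 g/cm^3

1.74 g/cm^3


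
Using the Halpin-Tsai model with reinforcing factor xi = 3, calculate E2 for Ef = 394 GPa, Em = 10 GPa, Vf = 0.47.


eta = (Ef/Em - 1)/(Ef/Em + xi) = (39.4 - 1)/(39.4 + 3) = 0.9057
E2 = Em*(1+xi*eta*Vf)/(1-eta*Vf) = 39.65 GPa

39.65 GPa


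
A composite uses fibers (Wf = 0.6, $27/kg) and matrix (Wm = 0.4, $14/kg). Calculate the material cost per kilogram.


Cost = cost_f*Wf + cost_m*Wm = 27*0.6 + 14*0.4 = $21.8/kg

$21.8/kg


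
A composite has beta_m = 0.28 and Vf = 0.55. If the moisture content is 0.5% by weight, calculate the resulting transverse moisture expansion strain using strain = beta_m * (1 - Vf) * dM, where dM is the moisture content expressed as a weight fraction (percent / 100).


dM = 0.5/100 = 0.005
strain = beta_m * (1-Vf) * dM = 0.28 * 0.45 * 0.005 = 0.00063

0.00063


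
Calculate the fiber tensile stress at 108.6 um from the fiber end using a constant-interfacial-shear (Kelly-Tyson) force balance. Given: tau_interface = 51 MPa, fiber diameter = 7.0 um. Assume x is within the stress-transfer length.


Force balance: sigma_f * (pi*d^2/4) = tau * (pi*d) * x  ->  sigma_f = 4 * tau * x / d
sigma_f = 4 * 51 * 108.6 / 7.0 = 3164.9 MPa

3164.9 MPa


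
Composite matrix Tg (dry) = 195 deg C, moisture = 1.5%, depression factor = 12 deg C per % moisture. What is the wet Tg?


Tg_wet = Tg_dry - k*moisture = 195 - 12*1.5 = 177.0 deg C

177.0 deg C


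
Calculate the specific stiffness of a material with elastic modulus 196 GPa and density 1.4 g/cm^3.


Specific stiffness = E/rho = 196/1.4 = 140.0 GPa/(g/cm^3)

140.0 GPa/(g/cm^3)


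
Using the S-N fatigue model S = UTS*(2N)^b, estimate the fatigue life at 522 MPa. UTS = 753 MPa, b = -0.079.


N = 0.5 * (S/UTS)^(1/b) = 0.5 * (522/753)^(1/-0.079) = 51.6659 cycles

51.6659 cycles


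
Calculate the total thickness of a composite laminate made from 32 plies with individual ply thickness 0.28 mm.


h = n * t_ply = 32 * 0.28 = 8.96 mm

8.96 mm


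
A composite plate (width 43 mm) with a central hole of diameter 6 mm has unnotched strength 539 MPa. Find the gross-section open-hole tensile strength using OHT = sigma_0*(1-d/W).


OHT = sigma_0*(1-d/W) = 539*(1-6/43) = 463.8 MPa

463.8 MPa


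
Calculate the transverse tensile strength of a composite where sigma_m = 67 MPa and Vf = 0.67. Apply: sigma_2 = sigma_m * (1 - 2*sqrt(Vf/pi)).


factor = 1 - 2*sqrt(0.67/pi) = 0.0764
sigma_2 = 67 * 0.0764 = 5.12 MPa

5.12 MPa


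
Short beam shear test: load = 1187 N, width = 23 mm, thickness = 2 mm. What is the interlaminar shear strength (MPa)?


ILSS = 3F/(4bh) = 3*1187/(4*23*2) = 19.35 MPa

19.35 MPa


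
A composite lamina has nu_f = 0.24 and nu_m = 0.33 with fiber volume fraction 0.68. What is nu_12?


nu_12 = nu_f*Vf + nu_m*(1-Vf) = 0.24*0.68 + 0.33*0.32 = 0.2688

0.2688


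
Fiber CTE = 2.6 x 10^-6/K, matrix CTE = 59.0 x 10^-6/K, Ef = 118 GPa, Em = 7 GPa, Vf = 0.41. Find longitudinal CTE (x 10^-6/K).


E1 = Ef*Vf + Em*(1-Vf) = 52.51
alpha_1 = (alpha_f*Ef*Vf + alpha_m*Em*(1-Vf))/E1 = 7.04 x 10^-6/K

7.04 x 10^-6/K


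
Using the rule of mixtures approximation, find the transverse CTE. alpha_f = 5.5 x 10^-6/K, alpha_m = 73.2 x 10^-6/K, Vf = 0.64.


alpha_2 = alpha_f*Vf + alpha_m*(1-Vf) = 5.5*0.64 + 73.2*0.36 = 29.9 x 10^-6/K

29.9 x 10^-6/K


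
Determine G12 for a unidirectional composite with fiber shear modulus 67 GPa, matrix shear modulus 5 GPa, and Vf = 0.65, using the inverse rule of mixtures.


1/G12 = Vf/Gf + (1-Vf)/Gm = 0.65/67 + 0.35/5
G12 = 12.55 GPa

12.55 GPa
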